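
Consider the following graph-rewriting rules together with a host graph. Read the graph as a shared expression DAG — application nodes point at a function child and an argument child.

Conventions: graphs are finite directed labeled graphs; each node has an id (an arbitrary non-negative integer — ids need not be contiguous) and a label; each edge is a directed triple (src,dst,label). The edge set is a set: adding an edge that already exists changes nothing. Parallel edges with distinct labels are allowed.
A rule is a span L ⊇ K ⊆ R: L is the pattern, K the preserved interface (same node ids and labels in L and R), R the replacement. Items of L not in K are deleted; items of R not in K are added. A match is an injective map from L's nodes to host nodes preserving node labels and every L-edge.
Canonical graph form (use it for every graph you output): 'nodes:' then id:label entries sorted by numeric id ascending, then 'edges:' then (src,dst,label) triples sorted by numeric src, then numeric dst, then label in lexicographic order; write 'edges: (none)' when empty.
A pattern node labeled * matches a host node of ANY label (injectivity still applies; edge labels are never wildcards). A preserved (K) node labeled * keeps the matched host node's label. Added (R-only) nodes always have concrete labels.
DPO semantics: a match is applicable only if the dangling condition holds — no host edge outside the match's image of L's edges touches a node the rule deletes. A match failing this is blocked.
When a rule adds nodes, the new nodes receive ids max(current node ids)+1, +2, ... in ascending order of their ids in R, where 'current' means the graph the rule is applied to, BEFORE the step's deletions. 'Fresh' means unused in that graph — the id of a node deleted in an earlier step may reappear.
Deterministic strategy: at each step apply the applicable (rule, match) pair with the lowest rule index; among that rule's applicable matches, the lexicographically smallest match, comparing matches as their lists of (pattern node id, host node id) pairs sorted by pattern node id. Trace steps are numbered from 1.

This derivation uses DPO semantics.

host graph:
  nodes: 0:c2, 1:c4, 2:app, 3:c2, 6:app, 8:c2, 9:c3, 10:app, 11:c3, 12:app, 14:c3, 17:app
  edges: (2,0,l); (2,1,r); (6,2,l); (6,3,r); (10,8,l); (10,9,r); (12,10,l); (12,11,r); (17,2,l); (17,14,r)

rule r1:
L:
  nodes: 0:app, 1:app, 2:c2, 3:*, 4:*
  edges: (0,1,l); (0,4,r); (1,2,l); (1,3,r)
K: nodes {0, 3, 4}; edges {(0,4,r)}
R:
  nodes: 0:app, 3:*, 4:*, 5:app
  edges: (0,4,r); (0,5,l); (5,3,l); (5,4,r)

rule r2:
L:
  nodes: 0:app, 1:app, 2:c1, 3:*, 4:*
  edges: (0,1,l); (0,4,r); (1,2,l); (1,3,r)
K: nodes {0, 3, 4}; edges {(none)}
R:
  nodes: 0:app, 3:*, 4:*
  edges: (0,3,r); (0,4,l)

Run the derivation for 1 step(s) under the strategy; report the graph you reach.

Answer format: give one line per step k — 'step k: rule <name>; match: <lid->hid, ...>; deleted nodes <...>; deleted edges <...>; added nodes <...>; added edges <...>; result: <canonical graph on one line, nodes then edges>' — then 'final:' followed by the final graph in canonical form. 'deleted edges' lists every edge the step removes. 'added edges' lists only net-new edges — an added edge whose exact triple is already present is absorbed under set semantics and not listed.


step 1: rule r1; match: 0->12, 1->10, 2->8, 3->9, 4->11; deleted nodes 8, 10; deleted edges (10,8,l); (10,9,r); (12,10,l); added nodes 18; added edges (12,18,l); (18,9,l); (18,11,r); result: nodes: 0:c2, 1:c4, 2:app, 3:c2, 6:app, 9:c3, 11:c3, 12:app, 14:c3, 17:app, 18:app edges: (2,0,l); (2,1,r); (6,2,l); (6,3,r); (12,11,r); (12,18,l); (17,2,l); (17,14,r); (18,9,l); (18,11,r)
final:
nodes: 0:c2, 1:c4, 2:app, 3:c2, 6:app, 9:c3, 11:c3, 12:app, 14:c3, 17:app, 18:app
edges: (2,0,l); (2,1,r); (6,2,l); (6,3,r); (12,11,r); (12,18,l); (17,2,l); (17,14,r); (18,9,l); (18,11,r)


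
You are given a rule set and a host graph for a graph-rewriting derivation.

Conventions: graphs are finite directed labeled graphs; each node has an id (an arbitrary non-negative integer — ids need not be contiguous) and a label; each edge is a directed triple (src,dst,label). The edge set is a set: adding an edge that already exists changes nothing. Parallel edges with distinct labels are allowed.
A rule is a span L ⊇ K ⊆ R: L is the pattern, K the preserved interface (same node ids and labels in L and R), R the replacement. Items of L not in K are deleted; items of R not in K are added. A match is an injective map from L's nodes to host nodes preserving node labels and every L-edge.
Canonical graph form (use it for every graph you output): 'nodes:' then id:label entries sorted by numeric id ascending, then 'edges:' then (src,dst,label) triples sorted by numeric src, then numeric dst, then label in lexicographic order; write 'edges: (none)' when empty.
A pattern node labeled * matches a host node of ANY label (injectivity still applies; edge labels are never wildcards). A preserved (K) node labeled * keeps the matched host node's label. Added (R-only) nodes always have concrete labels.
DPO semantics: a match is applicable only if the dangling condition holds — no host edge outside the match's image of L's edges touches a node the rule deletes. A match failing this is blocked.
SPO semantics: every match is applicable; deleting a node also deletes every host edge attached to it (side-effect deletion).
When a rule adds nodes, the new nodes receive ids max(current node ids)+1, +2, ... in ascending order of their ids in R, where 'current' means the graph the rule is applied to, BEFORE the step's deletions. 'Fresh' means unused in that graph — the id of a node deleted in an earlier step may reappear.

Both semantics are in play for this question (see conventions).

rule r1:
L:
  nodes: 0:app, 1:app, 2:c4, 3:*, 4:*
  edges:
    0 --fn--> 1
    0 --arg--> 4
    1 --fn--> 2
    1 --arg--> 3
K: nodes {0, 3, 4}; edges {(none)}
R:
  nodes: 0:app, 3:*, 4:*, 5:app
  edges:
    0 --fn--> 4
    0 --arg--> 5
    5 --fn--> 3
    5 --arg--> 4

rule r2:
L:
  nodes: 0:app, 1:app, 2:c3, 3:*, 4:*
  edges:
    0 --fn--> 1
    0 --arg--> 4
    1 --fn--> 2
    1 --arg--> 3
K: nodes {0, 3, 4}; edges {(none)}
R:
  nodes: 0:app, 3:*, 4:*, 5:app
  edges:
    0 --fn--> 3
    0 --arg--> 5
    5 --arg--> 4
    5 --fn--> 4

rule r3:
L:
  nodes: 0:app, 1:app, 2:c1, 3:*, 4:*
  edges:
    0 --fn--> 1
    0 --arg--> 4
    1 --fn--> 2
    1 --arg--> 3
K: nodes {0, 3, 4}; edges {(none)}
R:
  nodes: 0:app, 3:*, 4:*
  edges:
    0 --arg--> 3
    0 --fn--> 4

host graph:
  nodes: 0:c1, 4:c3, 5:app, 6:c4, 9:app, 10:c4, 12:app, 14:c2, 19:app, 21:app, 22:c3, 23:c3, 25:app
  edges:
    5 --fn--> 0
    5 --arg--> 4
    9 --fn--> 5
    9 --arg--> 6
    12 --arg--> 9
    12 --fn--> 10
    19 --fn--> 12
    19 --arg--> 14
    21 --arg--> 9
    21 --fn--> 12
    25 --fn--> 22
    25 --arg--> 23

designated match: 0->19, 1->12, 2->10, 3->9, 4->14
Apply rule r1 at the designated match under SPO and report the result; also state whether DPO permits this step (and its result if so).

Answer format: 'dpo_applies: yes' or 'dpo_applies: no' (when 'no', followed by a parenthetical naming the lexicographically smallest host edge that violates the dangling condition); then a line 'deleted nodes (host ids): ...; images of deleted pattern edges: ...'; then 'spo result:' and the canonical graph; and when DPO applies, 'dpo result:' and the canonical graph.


dpo_applies: no
(the rule deletes node 12, which keeps host edge (21,12,fn) outside the match image — the dangling condition fails, DPO blocks; SPO proceeds and side-deletes such edges)
deleted nodes (host ids): 10, 12; images of deleted pattern edges: (12,9,arg); (12,10,fn); (19,12,fn); (19,14,arg)
spo result:
nodes: 0:c1, 4:c3, 5:app, 6:c4, 9:app, 14:c2, 19:app, 21:app, 22:c3, 23:c3, 25:app, 26:app
edges: (5,0,fn); (5,4,arg); (9,5,fn); (9,6,arg); (19,14,fn); (19,26,arg); (21,9,arg); (25,22,fn); (25,23,arg); (26,9,fn); (26,14,arg)


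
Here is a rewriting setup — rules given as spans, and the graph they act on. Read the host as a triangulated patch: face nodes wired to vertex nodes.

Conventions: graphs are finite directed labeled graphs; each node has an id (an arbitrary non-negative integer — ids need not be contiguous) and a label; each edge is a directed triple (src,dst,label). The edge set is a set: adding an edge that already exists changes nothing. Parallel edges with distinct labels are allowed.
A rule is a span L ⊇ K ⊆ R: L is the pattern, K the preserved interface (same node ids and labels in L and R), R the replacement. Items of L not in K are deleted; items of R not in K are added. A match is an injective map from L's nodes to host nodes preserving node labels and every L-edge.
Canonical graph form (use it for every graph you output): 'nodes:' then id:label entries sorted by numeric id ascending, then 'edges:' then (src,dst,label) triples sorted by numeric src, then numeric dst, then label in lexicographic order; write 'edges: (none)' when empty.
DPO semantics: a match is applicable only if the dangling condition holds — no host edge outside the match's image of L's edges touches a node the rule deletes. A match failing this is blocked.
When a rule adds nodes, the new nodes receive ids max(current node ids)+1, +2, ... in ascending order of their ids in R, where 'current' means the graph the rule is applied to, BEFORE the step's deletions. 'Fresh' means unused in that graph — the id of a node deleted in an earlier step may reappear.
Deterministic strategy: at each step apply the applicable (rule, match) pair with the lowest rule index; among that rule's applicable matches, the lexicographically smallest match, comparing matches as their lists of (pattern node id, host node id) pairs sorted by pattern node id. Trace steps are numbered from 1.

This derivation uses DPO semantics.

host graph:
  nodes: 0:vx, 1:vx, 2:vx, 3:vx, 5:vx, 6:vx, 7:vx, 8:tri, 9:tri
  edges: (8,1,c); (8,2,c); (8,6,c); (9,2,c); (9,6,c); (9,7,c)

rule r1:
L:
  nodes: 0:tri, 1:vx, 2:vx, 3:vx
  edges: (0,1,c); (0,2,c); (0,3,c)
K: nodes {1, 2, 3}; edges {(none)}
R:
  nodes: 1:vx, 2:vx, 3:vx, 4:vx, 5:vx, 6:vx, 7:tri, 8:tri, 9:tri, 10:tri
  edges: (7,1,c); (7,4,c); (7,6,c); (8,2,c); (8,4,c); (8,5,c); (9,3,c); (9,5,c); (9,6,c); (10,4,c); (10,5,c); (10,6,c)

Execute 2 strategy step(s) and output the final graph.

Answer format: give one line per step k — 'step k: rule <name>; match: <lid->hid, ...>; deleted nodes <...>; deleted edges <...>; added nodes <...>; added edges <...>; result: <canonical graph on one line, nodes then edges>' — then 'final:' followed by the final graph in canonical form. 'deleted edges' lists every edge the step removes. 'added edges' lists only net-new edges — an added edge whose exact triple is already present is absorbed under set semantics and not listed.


step 1: rule r1; match: 0->8, 1->1, 2->2, 3->6; deleted nodes 8; deleted edges (8,1,c); (8,2,c); (8,6,c); added nodes 10, 11, 12, 13, 14, 15, 16; added edges (13,1,c); (13,10,c); (13,12,c); (14,2,c); (14,10,c); (14,11,c); (15,6,c); (15,11,c); (15,12,c); (16,10,c); (16,11,c); (16,12,c); result: nodes: 0:vx, 1:vx, 2:vx, 3:vx, 5:vx, 6:vx, 7:vx, 9:tri, 10:vx, 11:vx, 12:vx, 13:tri, 14:tri, 15:tri, 16:tri edges: (9,2,c); (9,6,c); (9,7,c); (13,1,c); (13,10,c); (13,12,c); (14,2,c); (14,10,c); (14,11,c); (15,6,c); (15,11,c); (15,12,c); (16,10,c); (16,11,c); (16,12,c)
step 2: rule r1; match: 0->9, 1->2, 2->6, 3->7; deleted nodes 9; deleted edges (9,2,c); (9,6,c); (9,7,c); added nodes 17, 18, 19, 20, 21, 22, 23; added edges (20,2,c); (20,17,c); (20,19,c); (21,6,c); (21,17,c); (21,18,c); (22,7,c); (22,18,c); (22,19,c); (23,17,c); (23,18,c); (23,19,c); result: nodes: 0:vx, 1:vx, 2:vx, 3:vx, 5:vx, 6:vx, 7:vx, 10:vx, 11:vx, 12:vx, 13:tri, 14:tri, 15:tri, 16:tri, 17:vx, 18:vx, 19:vx, 20:tri, 21:tri, 22:tri, 23:tri edges: (13,1,c); (13,10,c); (13,12,c); (14,2,c); (14,10,c); (14,11,c); (15,6,c); (15,11,c); (15,12,c); (16,10,c); (16,11,c); (16,12,c); (20,2,c); (20,17,c); (20,19,c); (21,6,c); (21,17,c); (21,18,c); (22,7,c); (22,18,c); (22,19,c); (23,17,c); (23,18,c); (23,19,c)
final:
nodes: 0:vx, 1:vx, 2:vx, 3:vx, 5:vx, 6:vx, 7:vx, 10:vx, 11:vx, 12:vx, 13:tri, 14:tri, 15:tri, 16:tri, 17:vx, 18:vx, 19:vx, 20:tri, 21:tri, 22:tri, 23:tri
edges: (13,1,c); (13,10,c); (13,12,c); (14,2,c); (14,10,c); (14,11,c); (15,6,c); (15,11,c); (15,12,c); (16,10,c); (16,11,c); (16,12,c); (20,2,c); (20,17,c); (20,19,c); (21,6,c); (21,17,c); (21,18,c); (22,7,c); (22,18,c); (22,19,c); (23,17,c); (23,18,c); (23,19,c)


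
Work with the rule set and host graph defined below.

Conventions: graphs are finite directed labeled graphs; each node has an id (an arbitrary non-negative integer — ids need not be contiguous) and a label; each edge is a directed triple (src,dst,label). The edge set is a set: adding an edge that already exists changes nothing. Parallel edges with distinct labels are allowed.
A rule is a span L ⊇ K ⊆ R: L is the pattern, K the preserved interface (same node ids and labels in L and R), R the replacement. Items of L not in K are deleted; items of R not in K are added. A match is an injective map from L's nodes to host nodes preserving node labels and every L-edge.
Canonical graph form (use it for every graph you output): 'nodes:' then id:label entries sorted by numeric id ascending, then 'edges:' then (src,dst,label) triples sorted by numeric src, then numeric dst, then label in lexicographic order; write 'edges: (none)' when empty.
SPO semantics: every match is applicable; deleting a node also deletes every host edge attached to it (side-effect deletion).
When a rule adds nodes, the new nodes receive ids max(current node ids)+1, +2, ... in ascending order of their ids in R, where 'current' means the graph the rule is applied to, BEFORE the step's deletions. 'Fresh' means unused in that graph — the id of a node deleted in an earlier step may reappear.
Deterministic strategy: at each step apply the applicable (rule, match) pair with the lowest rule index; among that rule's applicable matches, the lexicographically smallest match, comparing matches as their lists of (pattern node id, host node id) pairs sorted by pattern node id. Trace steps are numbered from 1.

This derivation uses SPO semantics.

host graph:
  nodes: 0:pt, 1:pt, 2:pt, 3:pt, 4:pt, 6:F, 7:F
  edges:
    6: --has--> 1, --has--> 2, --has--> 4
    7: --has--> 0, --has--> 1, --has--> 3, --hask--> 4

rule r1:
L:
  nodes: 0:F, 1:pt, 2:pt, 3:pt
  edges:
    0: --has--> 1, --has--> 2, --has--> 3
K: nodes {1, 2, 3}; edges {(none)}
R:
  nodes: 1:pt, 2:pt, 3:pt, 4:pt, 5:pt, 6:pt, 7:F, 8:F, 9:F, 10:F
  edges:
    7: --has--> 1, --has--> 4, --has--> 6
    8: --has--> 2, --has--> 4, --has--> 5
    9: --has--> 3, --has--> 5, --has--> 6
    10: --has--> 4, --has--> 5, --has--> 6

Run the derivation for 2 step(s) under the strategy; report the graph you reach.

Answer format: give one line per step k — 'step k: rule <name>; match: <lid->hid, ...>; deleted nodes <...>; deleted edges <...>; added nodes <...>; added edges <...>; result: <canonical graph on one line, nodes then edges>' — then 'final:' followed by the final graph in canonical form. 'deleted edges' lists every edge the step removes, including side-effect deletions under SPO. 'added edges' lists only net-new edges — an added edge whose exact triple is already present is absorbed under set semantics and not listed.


step 1: rule r1; match: 0->6, 1->1, 2->2, 3->4; deleted nodes 6; deleted edges (6,1,has); (6,2,has); (6,4,has); added nodes 8, 9, 10, 11, 12, 13, 14; added edges (11,1,has); (11,8,has); (11,10,has); (12,2,has); (12,8,has); (12,9,has); (13,4,has); (13,9,has); (13,10,has); (14,8,has); (14,9,has); (14,10,has); result: nodes: 0:pt, 1:pt, 2:pt, 3:pt, 4:pt, 7:F, 8:pt, 9:pt, 10:pt, 11:F, 12:F, 13:F, 14:F edges: (7,0,has); (7,1,has); (7,3,has); (7,4,hask); (11,1,has); (11,8,has); (11,10,has); (12,2,has); (12,8,has); (12,9,has); (13,4,has); (13,9,has); (13,10,has); (14,8,has); (14,9,has); (14,10,has)
step 2: rule r1; match: 0->7, 1->0, 2->1, 3->3; deleted nodes 7; deleted edges (7,0,has); (7,1,has); (7,3,has); (7,4,hask); added nodes 15, 16, 17, 18, 19, 20, 21; added edges (18,0,has); (18,15,has); (18,17,has); (19,1,has); (19,15,has); (19,16,has); (20,3,has); (20,16,has); (20,17,has); (21,15,has); (21,16,has); (21,17,has); result: nodes: 0:pt, 1:pt, 2:pt, 3:pt, 4:pt, 8:pt, 9:pt, 10:pt, 11:F, 12:F, 13:F, 14:F, 15:pt, 16:pt, 17:pt, 18:F, 19:F, 20:F, 21:F edges: (11,1,has); (11,8,has); (11,10,has); (12,2,has); (12,8,has); (12,9,has); (13,4,has); (13,9,has); (13,10,has); (14,8,has); (14,9,has); (14,10,has); (18,0,has); (18,15,has); (18,17,has); (19,1,has); (19,15,has); (19,16,has); (20,3,has); (20,16,has); (20,17,has); (21,15,has); (21,16,has); (21,17,has)
final:
nodes: 0:pt, 1:pt, 2:pt, 3:pt, 4:pt, 8:pt, 9:pt, 10:pt, 11:F, 12:F, 13:F, 14:F, 15:pt, 16:pt, 17:pt, 18:F, 19:F, 20:F, 21:F
edges: (11,1,has); (11,8,has); (11,10,has); (12,2,has); (12,8,has); (12,9,has); (13,4,has); (13,9,has); (13,10,has); (14,8,has); (14,9,has); (14,10,has); (18,0,has); (18,15,has); (18,17,has); (19,1,has); (19,15,has); (19,16,has); (20,3,has); (20,16,has); (20,17,has); (21,15,has); (21,16,has); (21,17,has)


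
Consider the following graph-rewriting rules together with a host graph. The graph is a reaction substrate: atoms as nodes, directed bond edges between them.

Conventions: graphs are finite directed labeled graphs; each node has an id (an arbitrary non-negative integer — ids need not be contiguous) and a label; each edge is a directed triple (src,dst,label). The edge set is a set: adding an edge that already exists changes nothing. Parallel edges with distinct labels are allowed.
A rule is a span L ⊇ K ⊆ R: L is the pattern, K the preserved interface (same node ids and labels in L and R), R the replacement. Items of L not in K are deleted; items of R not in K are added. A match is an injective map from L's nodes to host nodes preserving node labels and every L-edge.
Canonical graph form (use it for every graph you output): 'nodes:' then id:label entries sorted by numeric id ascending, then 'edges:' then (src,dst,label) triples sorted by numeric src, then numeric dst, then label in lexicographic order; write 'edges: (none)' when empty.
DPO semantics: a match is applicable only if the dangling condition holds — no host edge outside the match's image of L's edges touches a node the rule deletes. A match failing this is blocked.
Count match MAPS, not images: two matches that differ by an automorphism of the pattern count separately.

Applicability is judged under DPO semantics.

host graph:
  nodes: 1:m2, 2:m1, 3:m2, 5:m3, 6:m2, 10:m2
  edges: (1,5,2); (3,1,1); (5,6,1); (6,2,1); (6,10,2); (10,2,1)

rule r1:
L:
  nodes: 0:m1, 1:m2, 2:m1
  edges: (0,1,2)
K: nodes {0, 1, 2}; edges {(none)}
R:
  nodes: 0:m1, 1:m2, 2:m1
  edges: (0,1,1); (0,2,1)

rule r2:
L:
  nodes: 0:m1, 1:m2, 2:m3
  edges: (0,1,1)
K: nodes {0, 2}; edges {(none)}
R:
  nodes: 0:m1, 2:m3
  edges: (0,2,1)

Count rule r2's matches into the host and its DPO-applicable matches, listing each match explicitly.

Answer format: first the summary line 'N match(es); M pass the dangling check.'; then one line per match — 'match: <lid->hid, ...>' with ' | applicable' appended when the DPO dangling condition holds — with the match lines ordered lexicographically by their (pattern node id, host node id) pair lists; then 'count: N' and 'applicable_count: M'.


0 match(es); 0 pass the dangling check.
count: 0
applicable_count: 0


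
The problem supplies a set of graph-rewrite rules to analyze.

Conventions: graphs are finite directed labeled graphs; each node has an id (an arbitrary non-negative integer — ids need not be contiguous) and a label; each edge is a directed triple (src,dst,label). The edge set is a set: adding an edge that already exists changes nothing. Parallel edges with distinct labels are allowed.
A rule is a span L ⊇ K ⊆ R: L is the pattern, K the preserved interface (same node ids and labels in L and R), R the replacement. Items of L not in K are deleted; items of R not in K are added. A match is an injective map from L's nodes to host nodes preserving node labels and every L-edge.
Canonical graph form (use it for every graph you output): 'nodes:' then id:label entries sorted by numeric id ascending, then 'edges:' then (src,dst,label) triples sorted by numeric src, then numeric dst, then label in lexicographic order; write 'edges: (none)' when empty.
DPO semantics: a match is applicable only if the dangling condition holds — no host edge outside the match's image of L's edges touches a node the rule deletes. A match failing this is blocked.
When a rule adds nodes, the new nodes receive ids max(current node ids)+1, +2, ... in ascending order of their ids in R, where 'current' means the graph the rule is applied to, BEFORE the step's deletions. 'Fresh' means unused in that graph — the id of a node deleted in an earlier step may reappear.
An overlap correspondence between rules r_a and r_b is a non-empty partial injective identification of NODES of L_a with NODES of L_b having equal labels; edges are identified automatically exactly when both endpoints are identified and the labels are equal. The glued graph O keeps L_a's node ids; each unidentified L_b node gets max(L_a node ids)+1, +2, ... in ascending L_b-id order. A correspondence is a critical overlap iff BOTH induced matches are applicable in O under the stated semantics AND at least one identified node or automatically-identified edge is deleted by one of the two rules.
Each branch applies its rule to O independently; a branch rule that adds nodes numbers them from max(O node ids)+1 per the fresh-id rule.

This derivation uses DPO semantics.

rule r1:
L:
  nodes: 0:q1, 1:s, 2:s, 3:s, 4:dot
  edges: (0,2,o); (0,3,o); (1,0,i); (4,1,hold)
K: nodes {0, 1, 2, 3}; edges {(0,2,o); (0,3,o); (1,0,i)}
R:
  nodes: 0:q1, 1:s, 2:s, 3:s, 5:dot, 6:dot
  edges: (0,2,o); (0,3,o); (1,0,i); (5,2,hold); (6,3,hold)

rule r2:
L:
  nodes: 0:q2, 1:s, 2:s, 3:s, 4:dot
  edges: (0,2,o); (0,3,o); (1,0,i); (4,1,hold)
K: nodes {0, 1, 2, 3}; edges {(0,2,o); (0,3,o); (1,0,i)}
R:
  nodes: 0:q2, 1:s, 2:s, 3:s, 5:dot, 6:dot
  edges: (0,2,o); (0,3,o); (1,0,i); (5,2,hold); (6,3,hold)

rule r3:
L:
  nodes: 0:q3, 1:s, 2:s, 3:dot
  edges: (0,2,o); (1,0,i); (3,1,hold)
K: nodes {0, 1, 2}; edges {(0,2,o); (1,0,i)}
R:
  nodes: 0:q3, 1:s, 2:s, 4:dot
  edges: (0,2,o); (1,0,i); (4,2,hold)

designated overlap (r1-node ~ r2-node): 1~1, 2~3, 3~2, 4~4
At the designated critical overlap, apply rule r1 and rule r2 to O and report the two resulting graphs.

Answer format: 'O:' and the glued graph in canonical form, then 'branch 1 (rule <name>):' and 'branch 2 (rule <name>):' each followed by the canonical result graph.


O:
nodes: 0:q1, 1:s, 2:s, 3:s, 4:dot, 5:q2
edges: (0,2,o); (0,3,o); (1,0,i); (1,5,i); (4,1,hold); (5,2,o); (5,3,o)
branch 1 (rule r1):
nodes: 0:q1, 1:s, 2:s, 3:s, 5:q2, 6:dot, 7:dot
edges: (0,2,o); (0,3,o); (1,0,i); (1,5,i); (5,2,o); (5,3,o); (6,2,hold); (7,3,hold)
branch 2 (rule r2):
nodes: 0:q1, 1:s, 2:s, 3:s, 5:q2, 6:dot, 7:dot
edges: (0,2,o); (0,3,o); (1,0,i); (1,5,i); (5,2,o); (5,3,o); (6,3,hold); (7,2,hold)


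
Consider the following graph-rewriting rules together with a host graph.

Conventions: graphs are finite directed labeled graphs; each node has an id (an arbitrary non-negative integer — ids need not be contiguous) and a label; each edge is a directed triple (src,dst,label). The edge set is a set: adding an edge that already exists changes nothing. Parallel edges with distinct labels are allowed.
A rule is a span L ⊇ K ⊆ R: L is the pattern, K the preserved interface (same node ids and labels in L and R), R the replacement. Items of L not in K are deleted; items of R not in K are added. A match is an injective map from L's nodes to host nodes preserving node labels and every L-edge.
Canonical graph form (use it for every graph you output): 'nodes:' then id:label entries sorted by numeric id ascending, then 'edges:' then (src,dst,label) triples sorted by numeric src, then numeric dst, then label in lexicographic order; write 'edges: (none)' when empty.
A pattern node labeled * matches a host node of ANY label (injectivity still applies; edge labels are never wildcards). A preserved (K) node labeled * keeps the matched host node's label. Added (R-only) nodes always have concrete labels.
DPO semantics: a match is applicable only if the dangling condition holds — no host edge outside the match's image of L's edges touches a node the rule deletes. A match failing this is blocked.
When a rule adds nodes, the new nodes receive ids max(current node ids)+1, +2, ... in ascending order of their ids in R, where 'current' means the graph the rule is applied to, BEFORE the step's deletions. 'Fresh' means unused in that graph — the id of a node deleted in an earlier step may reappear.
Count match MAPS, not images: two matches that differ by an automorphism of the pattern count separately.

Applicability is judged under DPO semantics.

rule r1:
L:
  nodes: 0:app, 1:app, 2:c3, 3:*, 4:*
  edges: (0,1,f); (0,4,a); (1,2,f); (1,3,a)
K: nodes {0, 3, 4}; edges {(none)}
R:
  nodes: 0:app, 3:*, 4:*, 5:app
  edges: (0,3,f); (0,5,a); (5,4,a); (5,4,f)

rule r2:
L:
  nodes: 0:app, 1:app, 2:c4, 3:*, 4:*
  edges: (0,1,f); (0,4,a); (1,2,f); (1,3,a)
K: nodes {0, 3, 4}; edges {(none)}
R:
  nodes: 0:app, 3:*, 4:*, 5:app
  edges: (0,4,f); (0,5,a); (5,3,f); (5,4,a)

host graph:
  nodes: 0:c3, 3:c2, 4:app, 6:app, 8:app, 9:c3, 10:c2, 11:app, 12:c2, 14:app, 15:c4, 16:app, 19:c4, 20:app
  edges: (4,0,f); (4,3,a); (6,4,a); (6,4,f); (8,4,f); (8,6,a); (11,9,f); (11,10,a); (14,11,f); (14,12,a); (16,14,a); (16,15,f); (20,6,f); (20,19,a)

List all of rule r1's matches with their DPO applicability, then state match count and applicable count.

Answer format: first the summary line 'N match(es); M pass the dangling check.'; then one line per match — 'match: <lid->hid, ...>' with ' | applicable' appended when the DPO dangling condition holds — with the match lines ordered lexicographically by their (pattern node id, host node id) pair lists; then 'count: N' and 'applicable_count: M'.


2 match(es); 1 pass the dangling check.
match: 0->8, 1->4, 2->0, 3->3, 4->6
match: 0->14, 1->11, 2->9, 3->10, 4->12 | applicable
count: 2
applicable_count: 1


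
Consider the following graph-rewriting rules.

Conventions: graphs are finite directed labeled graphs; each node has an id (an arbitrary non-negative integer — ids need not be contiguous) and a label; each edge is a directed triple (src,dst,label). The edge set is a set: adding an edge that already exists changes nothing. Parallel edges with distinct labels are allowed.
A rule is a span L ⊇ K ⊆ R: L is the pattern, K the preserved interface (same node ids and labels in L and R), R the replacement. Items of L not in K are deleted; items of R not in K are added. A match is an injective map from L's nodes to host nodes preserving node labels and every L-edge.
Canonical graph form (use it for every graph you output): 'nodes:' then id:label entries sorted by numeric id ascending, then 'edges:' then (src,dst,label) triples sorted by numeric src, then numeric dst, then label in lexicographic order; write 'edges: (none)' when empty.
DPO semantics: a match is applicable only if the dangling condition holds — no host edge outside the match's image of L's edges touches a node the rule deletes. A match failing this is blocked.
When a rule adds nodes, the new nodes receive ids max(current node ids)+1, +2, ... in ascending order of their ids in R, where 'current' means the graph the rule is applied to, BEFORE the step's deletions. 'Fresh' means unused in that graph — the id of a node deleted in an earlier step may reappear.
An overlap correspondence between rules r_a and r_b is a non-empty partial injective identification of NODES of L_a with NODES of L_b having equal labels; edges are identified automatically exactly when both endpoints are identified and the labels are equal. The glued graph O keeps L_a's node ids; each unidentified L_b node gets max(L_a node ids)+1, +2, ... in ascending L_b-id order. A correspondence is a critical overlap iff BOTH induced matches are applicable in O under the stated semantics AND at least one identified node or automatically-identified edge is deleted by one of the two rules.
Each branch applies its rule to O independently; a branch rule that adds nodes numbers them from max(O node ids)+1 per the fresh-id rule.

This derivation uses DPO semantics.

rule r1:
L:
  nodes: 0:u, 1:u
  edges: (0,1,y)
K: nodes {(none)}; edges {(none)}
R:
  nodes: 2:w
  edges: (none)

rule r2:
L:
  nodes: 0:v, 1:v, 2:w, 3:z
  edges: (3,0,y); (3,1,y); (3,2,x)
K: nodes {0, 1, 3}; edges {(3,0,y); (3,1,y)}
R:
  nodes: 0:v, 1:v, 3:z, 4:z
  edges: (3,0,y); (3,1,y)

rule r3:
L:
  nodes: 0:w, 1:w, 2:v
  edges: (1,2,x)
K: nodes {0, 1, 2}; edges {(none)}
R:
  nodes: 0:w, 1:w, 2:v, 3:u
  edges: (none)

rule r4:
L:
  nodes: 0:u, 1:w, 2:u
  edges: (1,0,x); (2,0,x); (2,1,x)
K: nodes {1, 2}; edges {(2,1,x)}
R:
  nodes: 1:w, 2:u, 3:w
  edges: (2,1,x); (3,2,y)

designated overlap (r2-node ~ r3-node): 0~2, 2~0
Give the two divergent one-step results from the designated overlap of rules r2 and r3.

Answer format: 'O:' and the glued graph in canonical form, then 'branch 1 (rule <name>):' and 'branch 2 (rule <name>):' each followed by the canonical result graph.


O:
nodes: 0:v, 1:v, 2:w, 3:z, 4:w
edges: (3,0,y); (3,1,y); (3,2,x); (4,0,x)
branch 1 (rule r2):
nodes: 0:v, 1:v, 3:z, 4:w, 5:z
edges: (3,0,y); (3,1,y); (4,0,x)
branch 2 (rule r3):
nodes: 0:v, 1:v, 2:w, 3:z, 4:w, 5:u
edges: (3,0,y); (3,1,y); (3,2,x)


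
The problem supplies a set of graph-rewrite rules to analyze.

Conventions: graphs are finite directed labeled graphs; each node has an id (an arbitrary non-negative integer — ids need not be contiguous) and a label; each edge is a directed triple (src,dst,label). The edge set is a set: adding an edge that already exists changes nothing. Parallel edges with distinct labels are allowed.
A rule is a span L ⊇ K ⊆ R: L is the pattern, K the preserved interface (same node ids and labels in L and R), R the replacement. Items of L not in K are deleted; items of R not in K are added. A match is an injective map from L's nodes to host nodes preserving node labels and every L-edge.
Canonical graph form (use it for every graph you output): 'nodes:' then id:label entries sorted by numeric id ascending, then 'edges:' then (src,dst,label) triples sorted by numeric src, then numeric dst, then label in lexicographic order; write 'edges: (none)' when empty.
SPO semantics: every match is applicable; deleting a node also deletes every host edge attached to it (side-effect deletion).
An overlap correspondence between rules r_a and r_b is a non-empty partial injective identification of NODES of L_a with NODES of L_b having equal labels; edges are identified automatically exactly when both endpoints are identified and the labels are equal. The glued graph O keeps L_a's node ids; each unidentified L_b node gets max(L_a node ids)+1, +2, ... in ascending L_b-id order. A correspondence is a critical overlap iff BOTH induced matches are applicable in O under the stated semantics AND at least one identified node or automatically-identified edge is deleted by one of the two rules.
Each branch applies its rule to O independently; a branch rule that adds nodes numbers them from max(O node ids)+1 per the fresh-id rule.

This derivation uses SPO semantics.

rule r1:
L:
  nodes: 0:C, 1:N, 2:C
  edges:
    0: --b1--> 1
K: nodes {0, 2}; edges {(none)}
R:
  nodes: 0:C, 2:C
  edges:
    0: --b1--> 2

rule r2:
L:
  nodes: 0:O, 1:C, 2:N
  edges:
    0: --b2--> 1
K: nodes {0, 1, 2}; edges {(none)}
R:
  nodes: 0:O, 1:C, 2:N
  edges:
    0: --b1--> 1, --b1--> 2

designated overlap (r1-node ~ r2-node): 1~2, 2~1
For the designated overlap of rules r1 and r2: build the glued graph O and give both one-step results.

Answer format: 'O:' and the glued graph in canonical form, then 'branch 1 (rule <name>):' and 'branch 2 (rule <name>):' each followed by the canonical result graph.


O:
nodes: 0:C, 1:N, 2:C, 3:O
edges: (0,1,b1); (3,2,b2)
branch 1 (rule r1):
nodes: 0:C, 2:C, 3:O
edges: (0,2,b1); (3,2,b2)
branch 2 (rule r2):
nodes: 0:C, 1:N, 2:C, 3:O
edges: (0,1,b1); (3,1,b1); (3,2,b1)


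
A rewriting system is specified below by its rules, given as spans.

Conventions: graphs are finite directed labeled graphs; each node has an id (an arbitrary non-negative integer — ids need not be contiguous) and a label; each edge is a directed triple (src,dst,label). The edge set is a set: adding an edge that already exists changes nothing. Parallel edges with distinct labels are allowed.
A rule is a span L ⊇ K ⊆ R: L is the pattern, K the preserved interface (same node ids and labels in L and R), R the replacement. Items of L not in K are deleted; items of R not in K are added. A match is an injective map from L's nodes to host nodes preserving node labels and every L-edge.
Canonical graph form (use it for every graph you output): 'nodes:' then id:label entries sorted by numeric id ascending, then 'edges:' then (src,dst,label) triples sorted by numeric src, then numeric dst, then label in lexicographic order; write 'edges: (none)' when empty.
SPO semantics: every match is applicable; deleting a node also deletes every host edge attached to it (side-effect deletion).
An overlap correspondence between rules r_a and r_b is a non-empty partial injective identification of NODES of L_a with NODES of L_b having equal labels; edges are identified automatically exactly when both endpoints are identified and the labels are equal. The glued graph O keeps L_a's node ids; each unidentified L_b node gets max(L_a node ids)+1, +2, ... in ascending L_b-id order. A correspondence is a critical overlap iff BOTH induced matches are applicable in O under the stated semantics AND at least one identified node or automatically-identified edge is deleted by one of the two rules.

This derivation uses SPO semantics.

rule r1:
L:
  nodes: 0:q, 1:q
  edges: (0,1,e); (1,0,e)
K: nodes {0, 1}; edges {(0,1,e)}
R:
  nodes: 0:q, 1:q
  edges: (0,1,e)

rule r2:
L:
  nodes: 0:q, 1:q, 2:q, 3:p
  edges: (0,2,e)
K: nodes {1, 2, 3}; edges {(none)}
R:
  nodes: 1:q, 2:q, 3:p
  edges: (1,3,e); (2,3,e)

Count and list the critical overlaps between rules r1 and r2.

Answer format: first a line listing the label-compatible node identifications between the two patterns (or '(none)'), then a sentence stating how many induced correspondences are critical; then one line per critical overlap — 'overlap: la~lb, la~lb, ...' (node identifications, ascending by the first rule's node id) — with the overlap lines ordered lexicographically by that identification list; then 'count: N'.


label-compatible node identifications between L(r1) and L(r2): 0~0, 0~1, 0~2, 1~0, 1~1, 1~2
6 of the induced correspondences are critical overlaps of r1 and r2.
overlap: 0~0
overlap: 0~0, 1~1
overlap: 0~0, 1~2
overlap: 0~1, 1~0
overlap: 0~2, 1~0
overlap: 1~0
count: 6


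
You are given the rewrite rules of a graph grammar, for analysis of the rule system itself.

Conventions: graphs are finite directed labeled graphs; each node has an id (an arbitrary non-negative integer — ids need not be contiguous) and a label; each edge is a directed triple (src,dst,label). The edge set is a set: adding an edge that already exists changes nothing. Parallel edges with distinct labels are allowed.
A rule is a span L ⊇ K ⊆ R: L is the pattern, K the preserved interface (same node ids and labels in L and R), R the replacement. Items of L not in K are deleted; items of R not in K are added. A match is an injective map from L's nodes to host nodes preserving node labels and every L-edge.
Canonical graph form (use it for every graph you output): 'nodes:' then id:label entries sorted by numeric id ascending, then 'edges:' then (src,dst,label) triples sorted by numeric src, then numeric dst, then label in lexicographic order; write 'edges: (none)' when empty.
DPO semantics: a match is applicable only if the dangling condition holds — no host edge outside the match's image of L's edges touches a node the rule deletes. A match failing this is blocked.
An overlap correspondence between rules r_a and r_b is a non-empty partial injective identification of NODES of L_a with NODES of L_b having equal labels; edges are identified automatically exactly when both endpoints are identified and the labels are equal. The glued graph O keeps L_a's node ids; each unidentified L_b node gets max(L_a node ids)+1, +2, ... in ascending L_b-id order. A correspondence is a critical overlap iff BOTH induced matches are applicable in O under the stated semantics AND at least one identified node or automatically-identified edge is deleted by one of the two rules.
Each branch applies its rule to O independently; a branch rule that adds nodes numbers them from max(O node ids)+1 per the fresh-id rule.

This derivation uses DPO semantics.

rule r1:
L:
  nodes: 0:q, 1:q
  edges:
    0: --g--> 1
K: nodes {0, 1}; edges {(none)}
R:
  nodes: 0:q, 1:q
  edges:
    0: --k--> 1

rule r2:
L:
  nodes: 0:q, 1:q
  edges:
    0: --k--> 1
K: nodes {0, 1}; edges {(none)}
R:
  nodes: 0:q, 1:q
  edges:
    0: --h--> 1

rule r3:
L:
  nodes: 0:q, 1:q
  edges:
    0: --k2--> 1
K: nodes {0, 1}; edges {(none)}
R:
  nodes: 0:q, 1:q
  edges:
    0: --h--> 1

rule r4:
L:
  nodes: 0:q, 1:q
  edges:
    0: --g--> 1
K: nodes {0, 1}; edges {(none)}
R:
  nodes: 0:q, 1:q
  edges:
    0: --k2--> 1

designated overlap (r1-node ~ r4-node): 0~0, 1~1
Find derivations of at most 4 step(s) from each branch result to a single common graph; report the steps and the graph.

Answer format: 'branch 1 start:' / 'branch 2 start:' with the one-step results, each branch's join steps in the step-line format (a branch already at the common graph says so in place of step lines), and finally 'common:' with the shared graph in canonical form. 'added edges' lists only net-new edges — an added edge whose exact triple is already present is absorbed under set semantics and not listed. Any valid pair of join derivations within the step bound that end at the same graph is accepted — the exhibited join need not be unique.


branch 1 start:
nodes: 0:q, 1:q
edges: (0,1,k)
branch 2 start:
nodes: 0:q, 1:q
edges: (0,1,k2)
branch 1 step 1: rule r2; match: 0->0, 1->1; deleted nodes (none); deleted edges (0,1,k); added nodes (none); added edges (0,1,h); result: nodes: 0:q, 1:q edges: (0,1,h)
branch 2 step 1: rule r3; match: 0->0, 1->1; deleted nodes (none); deleted edges (0,1,k2); added nodes (none); added edges (0,1,h); result: nodes: 0:q, 1:q edges: (0,1,h)
common:
nodes: 0:q, 1:q
edges: (0,1,h)


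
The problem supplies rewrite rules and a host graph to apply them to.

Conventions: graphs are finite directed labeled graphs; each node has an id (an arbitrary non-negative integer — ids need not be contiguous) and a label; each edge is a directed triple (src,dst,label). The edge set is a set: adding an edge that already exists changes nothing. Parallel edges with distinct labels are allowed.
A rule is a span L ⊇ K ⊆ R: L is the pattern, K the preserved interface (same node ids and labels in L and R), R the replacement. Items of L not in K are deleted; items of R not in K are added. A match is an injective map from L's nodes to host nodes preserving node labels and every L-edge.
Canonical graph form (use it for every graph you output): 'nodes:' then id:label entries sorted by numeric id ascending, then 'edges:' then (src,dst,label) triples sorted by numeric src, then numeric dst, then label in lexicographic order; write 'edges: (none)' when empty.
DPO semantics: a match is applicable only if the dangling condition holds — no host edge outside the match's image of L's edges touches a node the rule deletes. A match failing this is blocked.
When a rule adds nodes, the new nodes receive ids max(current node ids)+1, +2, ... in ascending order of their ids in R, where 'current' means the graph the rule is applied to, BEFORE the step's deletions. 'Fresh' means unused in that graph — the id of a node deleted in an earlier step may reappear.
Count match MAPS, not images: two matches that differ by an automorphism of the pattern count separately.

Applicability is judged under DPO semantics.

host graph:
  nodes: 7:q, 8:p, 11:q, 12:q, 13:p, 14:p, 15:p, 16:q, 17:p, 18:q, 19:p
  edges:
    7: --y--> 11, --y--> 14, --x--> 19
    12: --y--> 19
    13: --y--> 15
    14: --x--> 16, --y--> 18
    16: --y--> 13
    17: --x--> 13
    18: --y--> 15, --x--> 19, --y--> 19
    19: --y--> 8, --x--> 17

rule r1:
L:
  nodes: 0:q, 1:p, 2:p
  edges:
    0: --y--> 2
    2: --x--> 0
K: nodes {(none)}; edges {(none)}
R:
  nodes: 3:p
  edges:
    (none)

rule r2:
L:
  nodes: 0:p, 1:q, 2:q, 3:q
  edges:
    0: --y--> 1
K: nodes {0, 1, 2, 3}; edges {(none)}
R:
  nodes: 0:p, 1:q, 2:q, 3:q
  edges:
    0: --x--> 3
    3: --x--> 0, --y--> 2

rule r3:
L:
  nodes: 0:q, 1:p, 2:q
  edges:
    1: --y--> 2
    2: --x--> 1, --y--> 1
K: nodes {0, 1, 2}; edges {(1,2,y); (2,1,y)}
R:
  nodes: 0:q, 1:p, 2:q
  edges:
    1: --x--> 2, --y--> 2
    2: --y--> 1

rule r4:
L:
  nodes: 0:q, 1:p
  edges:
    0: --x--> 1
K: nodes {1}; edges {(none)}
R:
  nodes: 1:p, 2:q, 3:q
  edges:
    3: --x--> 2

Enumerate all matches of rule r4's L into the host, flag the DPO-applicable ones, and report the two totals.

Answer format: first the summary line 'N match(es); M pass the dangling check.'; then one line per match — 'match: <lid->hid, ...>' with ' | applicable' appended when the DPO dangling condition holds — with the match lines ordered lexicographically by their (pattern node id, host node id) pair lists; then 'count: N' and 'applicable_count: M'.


2 match(es); 0 pass the dangling check.
match: 0->7, 1->19
match: 0->18, 1->19
count: 2
applicable_count: 0
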